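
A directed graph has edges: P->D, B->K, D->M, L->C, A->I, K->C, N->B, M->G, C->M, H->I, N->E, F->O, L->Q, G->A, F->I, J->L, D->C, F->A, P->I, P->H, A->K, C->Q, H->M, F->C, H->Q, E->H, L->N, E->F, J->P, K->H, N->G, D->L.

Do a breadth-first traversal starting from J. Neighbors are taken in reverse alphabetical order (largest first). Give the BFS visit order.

Visit J; enqueue P, L → queue [P, L]
Visit P; enqueue I, H, D → queue [L, I, H, D]
Visit L; enqueue Q, N, C → queue [I, H, D, Q, N, C]
Visit I → queue [H, D, Q, N, C]
Visit H; enqueue M → queue [D, Q, N, C, M]
Visit D → queue [Q, N, C, M]
Visit Q → queue [N, C, M]
Visit N; enqueue G, E, B → queue [C, M, G, E, B]
Visit C → queue [M, G, E, B]
Visit M → queue [G, E, B]
Visit G; enqueue A → queue [E, B, A]
Visit E; enqueue F → queue [B, A, F]
Visit B; enqueue K → queue [A, F, K]
Visit A → queue [F, K]
Visit F; enqueue O → queue [K, O]
Visit K → queue [O]
Visit O → queue []

J, P, L, I, H, D, Q, N, C, M, G, E, B, A, F, K, O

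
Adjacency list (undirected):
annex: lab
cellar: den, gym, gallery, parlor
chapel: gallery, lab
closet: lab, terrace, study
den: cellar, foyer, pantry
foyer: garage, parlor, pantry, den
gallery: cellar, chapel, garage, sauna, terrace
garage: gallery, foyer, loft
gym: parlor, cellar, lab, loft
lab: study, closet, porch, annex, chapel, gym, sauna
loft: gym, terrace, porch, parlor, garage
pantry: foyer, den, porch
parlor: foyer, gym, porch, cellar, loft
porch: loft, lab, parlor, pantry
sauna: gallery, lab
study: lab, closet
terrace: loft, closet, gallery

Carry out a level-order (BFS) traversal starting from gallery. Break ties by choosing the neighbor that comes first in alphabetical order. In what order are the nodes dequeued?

Visit gallery; enqueue cellar, chapel, garage, sauna, terrace → queue [cellar, chapel, garage, sauna, terrace]
Visit cellar; enqueue den, gym, parlor → queue [chapel, garage, sauna, terrace, den, gym, parlor]
Visit chapel; enqueue lab → queue [garage, sauna, terrace, den, gym, parlor, lab]
Visit garage; enqueue foyer, loft → queue [sauna, terrace, den, gym, parlor, lab, foyer, loft]
Visit sauna → queue [terrace, den, gym, parlor, lab, foyer, loft]
Visit terrace; enqueue closet → queue [den, gym, parlor, lab, foyer, loft, closet]
Visit den; enqueue pantry → queue [gym, parlor, lab, foyer, loft, closet, pantry]
Visit gym → queue [parlor, lab, foyer, loft, closet, pantry]
Visit parlor; enqueue porch → queue [lab, foyer, loft, closet, pantry, porch]
Visit lab; enqueue annex, study → queue [foyer, loft, closet, pantry, porch, annex, study]
Visit foyer → queue [loft, closet, pantry, porch, annex, study]
Visit loft → queue [closet, pantry, porch, annex, study]
Visit closet → queue [pantry, porch, annex, study]
Visit pantry → queue [porch, annex, study]
Visit porch → queue [annex, study]
Visit annex → queue [study]
Visit study → queue []

gallery -> cellar -> chapel -> garage -> sauna -> terrace -> den -> gym -> parlor -> lab -> foyer -> loft -> closet -> pantry -> porch -> annex -> study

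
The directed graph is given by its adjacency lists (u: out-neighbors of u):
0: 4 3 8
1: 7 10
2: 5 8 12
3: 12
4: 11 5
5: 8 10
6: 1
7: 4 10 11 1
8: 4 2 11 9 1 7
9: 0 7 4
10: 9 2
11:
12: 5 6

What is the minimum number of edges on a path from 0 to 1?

2

Level 0: 0
Level 1: 3, 4, 8
Level 2: 1, 2, 5, 7, 9, 11, 12
Level 3: 6, 10
1 first appears at level 2.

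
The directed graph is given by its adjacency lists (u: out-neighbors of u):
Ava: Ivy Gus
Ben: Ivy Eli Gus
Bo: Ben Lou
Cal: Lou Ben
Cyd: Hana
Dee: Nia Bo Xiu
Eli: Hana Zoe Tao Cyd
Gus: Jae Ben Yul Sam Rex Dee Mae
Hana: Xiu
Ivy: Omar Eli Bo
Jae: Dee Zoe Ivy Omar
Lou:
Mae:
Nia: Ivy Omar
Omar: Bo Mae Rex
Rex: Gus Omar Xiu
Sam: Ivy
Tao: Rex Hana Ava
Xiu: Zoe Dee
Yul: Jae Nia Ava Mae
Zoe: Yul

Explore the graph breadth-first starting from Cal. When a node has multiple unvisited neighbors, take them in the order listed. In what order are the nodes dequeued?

Cal → Lou → Ben → Ivy → Eli → Gus → Omar → Bo → Hana → Zoe → Tao → Cyd → Jae → Yul → Sam → Rex → Dee → Mae → Xiu → Ava → Nia

Visit Cal; enqueue Lou, Ben → queue [Lou, Ben]
Visit Lou → queue [Ben]
Visit Ben; enqueue Ivy, Eli, Gus → queue [Ivy, Eli, Gus]
Visit Ivy; enqueue Omar, Bo → queue [Eli, Gus, Omar, Bo]
Visit Eli; enqueue Hana, Zoe, Tao, Cyd → queue [Gus, Omar, Bo, Hana, Zoe, Tao, Cyd]
Visit Gus; enqueue Jae, Yul, Sam, Rex, Dee, Mae → queue [Omar, Bo, Hana, Zoe, Tao, Cyd, Jae, Yul, Sam, Rex, Dee, Mae]
Visit Omar → queue [Bo, Hana, Zoe, Tao, Cyd, Jae, Yul, Sam, Rex, Dee, Mae]
Visit Bo → queue [Hana, Zoe, Tao, Cyd, Jae, Yul, Sam, Rex, Dee, Mae]
Visit Hana; enqueue Xiu → queue [Zoe, Tao, Cyd, Jae, Yul, Sam, Rex, Dee, Mae, Xiu]
Visit Zoe → queue [Tao, Cyd, Jae, Yul, Sam, Rex, Dee, Mae, Xiu]
Visit Tao; enqueue Ava → queue [Cyd, Jae, Yul, Sam, Rex, Dee, Mae, Xiu, Ava]
Visit Cyd → queue [Jae, Yul, Sam, Rex, Dee, Mae, Xiu, Ava]
Visit Jae → queue [Yul, Sam, Rex, Dee, Mae, Xiu, Ava]
Visit Yul; enqueue Nia → queue [Sam, Rex, Dee, Mae, Xiu, Ava, Nia]
Visit Sam → queue [Rex, Dee, Mae, Xiu, Ava, Nia]
Visit Rex → queue [Dee, Mae, Xiu, Ava, Nia]
Visit Dee → queue [Mae, Xiu, Ava, Nia]
Visit Mae → queue [Xiu, Ava, Nia]
Visit Xiu → queue [Ava, Nia]
Visit Ava → queue [Nia]
Visit Nia → queue []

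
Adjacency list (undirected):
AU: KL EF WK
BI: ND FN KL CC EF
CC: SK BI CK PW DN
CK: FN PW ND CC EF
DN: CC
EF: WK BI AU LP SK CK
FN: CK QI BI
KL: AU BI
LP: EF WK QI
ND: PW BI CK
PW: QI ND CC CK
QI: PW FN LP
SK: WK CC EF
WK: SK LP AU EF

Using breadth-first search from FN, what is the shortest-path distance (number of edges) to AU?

3

Level 0: FN
Level 1: BI, CK, QI
Level 2: CC, EF, KL, LP, ND, PW
Level 3: AU, DN, SK, WK
AU first appears at level 3.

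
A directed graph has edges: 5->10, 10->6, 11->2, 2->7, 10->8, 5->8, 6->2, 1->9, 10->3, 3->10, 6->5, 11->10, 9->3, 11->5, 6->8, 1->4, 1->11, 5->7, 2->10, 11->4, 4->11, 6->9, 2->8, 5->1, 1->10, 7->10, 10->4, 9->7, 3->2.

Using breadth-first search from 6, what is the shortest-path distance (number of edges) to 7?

2

Level 0: 6
Level 1: 2, 5, 8, 9
Level 2: 1, 3, 7, 10
Level 3: 4, 11
7 first appears at level 2.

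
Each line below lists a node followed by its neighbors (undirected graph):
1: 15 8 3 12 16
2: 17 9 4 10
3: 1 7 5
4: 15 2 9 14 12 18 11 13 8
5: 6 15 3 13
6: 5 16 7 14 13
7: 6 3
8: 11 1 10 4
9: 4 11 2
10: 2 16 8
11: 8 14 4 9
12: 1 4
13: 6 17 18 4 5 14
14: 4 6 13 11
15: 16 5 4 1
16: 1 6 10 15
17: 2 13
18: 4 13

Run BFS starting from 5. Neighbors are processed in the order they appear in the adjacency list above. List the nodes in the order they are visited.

5 6 15 3 13 16 7 14 4 1 17 18 10 11 2 9 12 8

Visit 5; enqueue 6, 15, 3, 13 → queue [6, 15, 3, 13]
Visit 6; enqueue 16, 7, 14 → queue [15, 3, 13, 16, 7, 14]
Visit 15; enqueue 4, 1 → queue [3, 13, 16, 7, 14, 4, 1]
Visit 3 → queue [13, 16, 7, 14, 4, 1]
Visit 13; enqueue 17, 18 → queue [16, 7, 14, 4, 1, 17, 18]
Visit 16; enqueue 10 → queue [7, 14, 4, 1, 17, 18, 10]
Visit 7 → queue [14, 4, 1, 17, 18, 10]
Visit 14; enqueue 11 → queue [4, 1, 17, 18, 10, 11]
Visit 4; enqueue 2, 9, 12, 8 → queue [1, 17, 18, 10, 11, 2, 9, 12, 8]
Visit 1 → queue [17, 18, 10, 11, 2, 9, 12, 8]
Visit 17 → queue [18, 10, 11, 2, 9, 12, 8]
Visit 18 → queue [10, 11, 2, 9, 12, 8]
Visit 10 → queue [11, 2, 9, 12, 8]
Visit 11 → queue [2, 9, 12, 8]
Visit 2 → queue [9, 12, 8]
Visit 9 → queue [12, 8]
Visit 12 → queue [8]
Visit 8 → queue []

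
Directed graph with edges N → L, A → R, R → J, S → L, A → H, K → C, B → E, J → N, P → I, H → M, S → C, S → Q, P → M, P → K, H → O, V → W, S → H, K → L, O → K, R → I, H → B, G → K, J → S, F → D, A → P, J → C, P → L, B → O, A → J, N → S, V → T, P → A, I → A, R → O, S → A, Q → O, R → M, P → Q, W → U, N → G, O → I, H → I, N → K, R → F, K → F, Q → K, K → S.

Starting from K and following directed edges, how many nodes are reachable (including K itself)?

BFS from K visits: K, C, F, L, S, D, A, H, Q, J, P, R, B, I, M, O, N, E, G
Reachable nodes: 19 of 23 total.

19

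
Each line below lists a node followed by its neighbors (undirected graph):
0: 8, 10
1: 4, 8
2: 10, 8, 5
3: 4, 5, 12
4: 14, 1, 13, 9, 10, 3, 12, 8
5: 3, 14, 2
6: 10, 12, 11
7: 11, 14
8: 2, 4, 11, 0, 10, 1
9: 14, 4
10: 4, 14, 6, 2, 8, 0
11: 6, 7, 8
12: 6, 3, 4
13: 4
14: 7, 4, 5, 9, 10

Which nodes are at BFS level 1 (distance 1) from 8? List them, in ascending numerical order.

0, 1, 2, 4, 10, 11

Level 0: 8
Level 1: 0, 1, 2, 4, 10, 11
Level 2: 3, 5, 6, 7, 9, 12, 13, 14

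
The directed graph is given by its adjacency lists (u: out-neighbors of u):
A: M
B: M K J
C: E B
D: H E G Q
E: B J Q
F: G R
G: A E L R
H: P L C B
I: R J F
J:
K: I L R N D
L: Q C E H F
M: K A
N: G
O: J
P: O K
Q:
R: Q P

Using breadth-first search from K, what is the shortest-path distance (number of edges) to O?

3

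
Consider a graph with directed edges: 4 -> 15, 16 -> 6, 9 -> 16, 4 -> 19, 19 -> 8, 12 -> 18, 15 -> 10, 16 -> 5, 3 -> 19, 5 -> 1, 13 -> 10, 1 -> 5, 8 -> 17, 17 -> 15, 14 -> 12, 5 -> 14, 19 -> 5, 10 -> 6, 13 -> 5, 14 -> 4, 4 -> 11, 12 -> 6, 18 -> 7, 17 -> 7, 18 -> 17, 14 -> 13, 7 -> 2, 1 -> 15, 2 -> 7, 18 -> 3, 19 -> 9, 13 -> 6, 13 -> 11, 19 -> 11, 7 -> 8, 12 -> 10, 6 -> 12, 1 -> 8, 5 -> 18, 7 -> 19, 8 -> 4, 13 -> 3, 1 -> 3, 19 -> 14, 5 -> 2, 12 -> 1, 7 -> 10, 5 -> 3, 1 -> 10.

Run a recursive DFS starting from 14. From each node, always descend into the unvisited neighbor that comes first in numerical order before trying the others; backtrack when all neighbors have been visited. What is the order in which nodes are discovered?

Visit 14
14 → 4
4 → 11
4 → 15
15 → 10
10 → 6
6 → 12
12 → 1
1 → 3
3 → 19
19 → 5
5 → 2
2 → 7
7 → 8
8 → 17
5 → 18
19 → 9
9 → 16
14 → 13

14 4 11 15 10 6 12 1 3 19 5 2 7 8 17 18 9 16 13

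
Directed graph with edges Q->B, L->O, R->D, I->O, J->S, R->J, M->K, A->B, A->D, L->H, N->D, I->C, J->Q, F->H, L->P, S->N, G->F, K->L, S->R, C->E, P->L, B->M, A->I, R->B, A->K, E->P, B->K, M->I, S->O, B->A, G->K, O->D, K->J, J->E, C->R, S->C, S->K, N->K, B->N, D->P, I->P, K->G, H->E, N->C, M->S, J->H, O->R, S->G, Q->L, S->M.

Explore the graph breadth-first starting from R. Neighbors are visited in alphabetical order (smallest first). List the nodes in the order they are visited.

R, B, D, J, A, K, M, N, P, E, H, Q, S, I, G, L, C, O, F

Visit R; enqueue B, D, J → queue [B, D, J]
Visit B; enqueue A, K, M, N → queue [D, J, A, K, M, N]
Visit D; enqueue P → queue [J, A, K, M, N, P]
Visit J; enqueue E, H, Q, S → queue [A, K, M, N, P, E, H, Q, S]
Visit A; enqueue I → queue [K, M, N, P, E, H, Q, S, I]
Visit K; enqueue G, L → queue [M, N, P, E, H, Q, S, I, G, L]
Visit M → queue [N, P, E, H, Q, S, I, G, L]
Visit N; enqueue C → queue [P, E, H, Q, S, I, G, L, C]
Visit P → queue [E, H, Q, S, I, G, L, C]
Visit E → queue [H, Q, S, I, G, L, C]
Visit H → queue [Q, S, I, G, L, C]
Visit Q → queue [S, I, G, L, C]
Visit S; enqueue O → queue [I, G, L, C, O]
Visit I → queue [G, L, C, O]
Visit G; enqueue F → queue [L, C, O, F]
Visit L → queue [C, O, F]
Visit C → queue [O, F]
Visit O → queue [F]
Visit F → queue []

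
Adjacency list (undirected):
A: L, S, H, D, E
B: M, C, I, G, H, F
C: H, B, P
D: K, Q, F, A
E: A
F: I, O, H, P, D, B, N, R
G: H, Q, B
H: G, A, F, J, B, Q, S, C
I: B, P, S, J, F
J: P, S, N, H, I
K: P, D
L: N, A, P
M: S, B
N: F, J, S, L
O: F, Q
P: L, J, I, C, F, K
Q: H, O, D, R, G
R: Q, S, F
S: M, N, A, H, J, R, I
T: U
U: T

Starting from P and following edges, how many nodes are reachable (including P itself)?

19

BFS from P visits: P, C, F, I, J, K, L, B, H, D, N, O, R, S, A, G, M, Q, E
Reachable nodes: 19 of 21 total.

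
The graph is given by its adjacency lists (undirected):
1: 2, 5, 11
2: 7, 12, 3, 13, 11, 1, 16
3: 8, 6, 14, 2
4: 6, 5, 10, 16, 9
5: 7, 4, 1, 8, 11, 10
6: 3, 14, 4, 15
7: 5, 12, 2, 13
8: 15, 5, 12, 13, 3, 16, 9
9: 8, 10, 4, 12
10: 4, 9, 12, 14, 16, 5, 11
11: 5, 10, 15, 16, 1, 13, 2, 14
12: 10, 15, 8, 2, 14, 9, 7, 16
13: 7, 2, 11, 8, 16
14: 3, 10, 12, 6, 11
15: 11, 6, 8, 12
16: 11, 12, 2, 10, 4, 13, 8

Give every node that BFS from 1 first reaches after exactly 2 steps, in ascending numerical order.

Level 0: 1
Level 1: 2, 5, 11
Level 2: 3, 4, 7, 8, 10, 12, 13, 14, 15, 16
Level 3: 6, 9

3, 4, 7, 8, 10, 12, 13, 14, 15, 16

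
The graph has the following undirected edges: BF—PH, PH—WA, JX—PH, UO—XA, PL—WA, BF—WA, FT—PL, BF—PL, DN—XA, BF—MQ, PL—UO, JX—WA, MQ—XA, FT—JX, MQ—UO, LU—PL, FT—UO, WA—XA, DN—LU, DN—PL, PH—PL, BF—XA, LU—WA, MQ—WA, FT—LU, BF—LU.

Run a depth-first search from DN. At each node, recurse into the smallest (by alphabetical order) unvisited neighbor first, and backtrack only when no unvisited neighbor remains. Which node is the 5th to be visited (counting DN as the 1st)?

UO

Visit DN
DN → LU
LU → BF
BF → MQ
MQ → UO
UO → FT
FT → JX
JX → PH
PH → PL
PL → WA
WA → XA

Visit order: DN, LU, BF, MQ, UO, FT, JX, PH, PL, WA, XA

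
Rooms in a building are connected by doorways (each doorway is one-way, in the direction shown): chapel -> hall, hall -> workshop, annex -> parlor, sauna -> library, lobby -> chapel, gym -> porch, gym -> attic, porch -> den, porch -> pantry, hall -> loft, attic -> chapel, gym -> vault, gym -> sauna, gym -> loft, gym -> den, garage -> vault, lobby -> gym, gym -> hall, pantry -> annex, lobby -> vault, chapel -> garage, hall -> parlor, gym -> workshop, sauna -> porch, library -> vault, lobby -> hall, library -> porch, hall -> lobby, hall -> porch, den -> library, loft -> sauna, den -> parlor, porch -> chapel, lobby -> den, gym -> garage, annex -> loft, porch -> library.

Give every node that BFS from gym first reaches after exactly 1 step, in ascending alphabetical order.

Level 0: gym
Level 1: attic, den, garage, hall, loft, porch, sauna, vault, workshop
Level 2: chapel, library, lobby, pantry, parlor
Level 3: annex

attic, den, garage, hall, loft, porch, sauna, vault, workshop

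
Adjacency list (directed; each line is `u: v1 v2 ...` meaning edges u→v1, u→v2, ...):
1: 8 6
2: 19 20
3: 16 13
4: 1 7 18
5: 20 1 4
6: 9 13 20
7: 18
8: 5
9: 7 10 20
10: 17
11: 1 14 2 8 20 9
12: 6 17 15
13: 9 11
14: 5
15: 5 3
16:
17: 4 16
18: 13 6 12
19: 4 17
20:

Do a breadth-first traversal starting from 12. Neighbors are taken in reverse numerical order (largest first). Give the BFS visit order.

12, 17, 15, 6, 16, 4, 5, 3, 20, 13, 9, 18, 7, 1, 11, 10, 8, 14, 2, 19

Visit 12; enqueue 17, 15, 6 → queue [17, 15, 6]
Visit 17; enqueue 16, 4 → queue [15, 6, 16, 4]
Visit 15; enqueue 5, 3 → queue [6, 16, 4, 5, 3]
Visit 6; enqueue 20, 13, 9 → queue [16, 4, 5, 3, 20, 13, 9]
Visit 16 → queue [4, 5, 3, 20, 13, 9]
Visit 4; enqueue 18, 7, 1 → queue [5, 3, 20, 13, 9, 18, 7, 1]
Visit 5 → queue [3, 20, 13, 9, 18, 7, 1]
Visit 3 → queue [20, 13, 9, 18, 7, 1]
Visit 20 → queue [13, 9, 18, 7, 1]
Visit 13; enqueue 11 → queue [9, 18, 7, 1, 11]
Visit 9; enqueue 10 → queue [18, 7, 1, 11, 10]
Visit 18 → queue [7, 1, 11, 10]
Visit 7 → queue [1, 11, 10]
Visit 1; enqueue 8 → queue [11, 10, 8]
Visit 11; enqueue 14, 2 → queue [10, 8, 14, 2]
Visit 10 → queue [8, 14, 2]
Visit 8 → queue [14, 2]
Visit 14 → queue [2]
Visit 2; enqueue 19 → queue [19]
Visit 19 → queue []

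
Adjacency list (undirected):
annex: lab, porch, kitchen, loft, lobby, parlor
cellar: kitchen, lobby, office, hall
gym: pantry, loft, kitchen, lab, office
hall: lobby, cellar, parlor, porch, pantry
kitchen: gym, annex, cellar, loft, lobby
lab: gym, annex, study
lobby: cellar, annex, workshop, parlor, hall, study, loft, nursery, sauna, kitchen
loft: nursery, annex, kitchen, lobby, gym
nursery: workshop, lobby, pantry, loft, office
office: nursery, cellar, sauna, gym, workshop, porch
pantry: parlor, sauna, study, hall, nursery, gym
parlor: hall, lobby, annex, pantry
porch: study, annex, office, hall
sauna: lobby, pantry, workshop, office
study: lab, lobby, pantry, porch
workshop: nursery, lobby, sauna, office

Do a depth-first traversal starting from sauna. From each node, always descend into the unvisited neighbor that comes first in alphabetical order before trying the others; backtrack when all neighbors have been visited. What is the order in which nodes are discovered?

sauna -> lobby -> annex -> kitchen -> cellar -> hall -> pantry -> gym -> lab -> study -> porch -> office -> nursery -> loft -> workshop -> parlor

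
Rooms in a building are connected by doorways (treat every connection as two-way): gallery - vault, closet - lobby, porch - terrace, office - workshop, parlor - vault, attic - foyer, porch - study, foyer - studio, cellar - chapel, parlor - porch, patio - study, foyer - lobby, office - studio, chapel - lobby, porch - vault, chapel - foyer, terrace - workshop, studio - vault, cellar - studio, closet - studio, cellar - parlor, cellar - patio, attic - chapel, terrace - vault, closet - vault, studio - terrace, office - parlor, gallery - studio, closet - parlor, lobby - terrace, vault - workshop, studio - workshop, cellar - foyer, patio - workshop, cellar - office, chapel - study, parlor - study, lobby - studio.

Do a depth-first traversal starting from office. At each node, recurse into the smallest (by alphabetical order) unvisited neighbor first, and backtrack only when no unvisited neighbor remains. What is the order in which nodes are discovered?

Visit office
office → cellar
cellar → chapel
chapel → attic
attic → foyer
foyer → lobby
lobby → closet
closet → parlor
parlor → porch
porch → study
study → patio
patio → workshop
workshop → studio
studio → gallery
gallery → vault
vault → terrace

office → cellar → chapel → attic → foyer → lobby → closet → parlor → porch → study → patio → workshop → studio → gallery → vault → terrace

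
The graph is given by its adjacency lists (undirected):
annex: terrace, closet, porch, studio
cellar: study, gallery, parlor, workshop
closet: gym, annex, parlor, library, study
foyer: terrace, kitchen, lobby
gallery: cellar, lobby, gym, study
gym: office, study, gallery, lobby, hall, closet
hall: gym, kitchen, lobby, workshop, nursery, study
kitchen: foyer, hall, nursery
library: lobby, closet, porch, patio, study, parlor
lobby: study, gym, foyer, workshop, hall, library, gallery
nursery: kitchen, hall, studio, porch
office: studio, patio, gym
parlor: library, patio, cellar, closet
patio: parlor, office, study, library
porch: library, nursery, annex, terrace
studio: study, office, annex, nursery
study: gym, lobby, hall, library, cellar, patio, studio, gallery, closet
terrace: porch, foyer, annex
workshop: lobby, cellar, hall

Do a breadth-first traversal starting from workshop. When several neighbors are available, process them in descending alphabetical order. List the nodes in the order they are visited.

workshop, lobby, hall, cellar, study, library, gym, gallery, foyer, nursery, kitchen, parlor, studio, patio, closet, porch, office, terrace, annex

Visit workshop; enqueue lobby, hall, cellar → queue [lobby, hall, cellar]
Visit lobby; enqueue study, library, gym, gallery, foyer → queue [hall, cellar, study, library, gym, gallery, foyer]
Visit hall; enqueue nursery, kitchen → queue [cellar, study, library, gym, gallery, foyer, nursery, kitchen]
Visit cellar; enqueue parlor → queue [study, library, gym, gallery, foyer, nursery, kitchen, parlor]
Visit study; enqueue studio, patio, closet → queue [library, gym, gallery, foyer, nursery, kitchen, parlor, studio, patio, closet]
Visit library; enqueue porch → queue [gym, gallery, foyer, nursery, kitchen, parlor, studio, patio, closet, porch]
Visit gym; enqueue office → queue [gallery, foyer, nursery, kitchen, parlor, studio, patio, closet, porch, office]
Visit gallery → queue [foyer, nursery, kitchen, parlor, studio, patio, closet, porch, office]
Visit foyer; enqueue terrace → queue [nursery, kitchen, parlor, studio, patio, closet, porch, office, terrace]
Visit nursery → queue [kitchen, parlor, studio, patio, closet, porch, office, terrace]
Visit kitchen → queue [parlor, studio, patio, closet, porch, office, terrace]
Visit parlor → queue [studio, patio, closet, porch, office, terrace]
Visit studio; enqueue annex → queue [patio, closet, porch, office, terrace, annex]
Visit patio → queue [closet, porch, office, terrace, annex]
Visit closet → queue [porch, office, terrace, annex]
Visit porch → queue [office, terrace, annex]
Visit office → queue [terrace, annex]
Visit terrace → queue [annex]
Visit annex → queue []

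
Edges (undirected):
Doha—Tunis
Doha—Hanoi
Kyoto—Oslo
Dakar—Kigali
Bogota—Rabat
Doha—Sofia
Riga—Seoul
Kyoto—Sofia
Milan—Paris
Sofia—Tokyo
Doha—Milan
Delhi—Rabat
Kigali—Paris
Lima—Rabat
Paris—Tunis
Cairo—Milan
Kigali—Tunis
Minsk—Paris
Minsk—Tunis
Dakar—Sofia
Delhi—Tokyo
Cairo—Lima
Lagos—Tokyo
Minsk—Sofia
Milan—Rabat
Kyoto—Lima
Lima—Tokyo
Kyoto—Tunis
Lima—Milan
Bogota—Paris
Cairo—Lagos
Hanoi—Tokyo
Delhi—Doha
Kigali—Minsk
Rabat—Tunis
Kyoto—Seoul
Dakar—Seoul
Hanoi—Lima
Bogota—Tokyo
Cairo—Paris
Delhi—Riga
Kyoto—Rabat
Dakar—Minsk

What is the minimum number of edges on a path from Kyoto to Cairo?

2

Level 0: Kyoto
Level 1: Lima, Oslo, Rabat, Seoul, Sofia, Tunis
Level 2: Bogota, Cairo, Dakar, Delhi, Doha, Hanoi, Kigali, Milan, Minsk, Paris, Riga, Tokyo
Level 3: Lagos
Cairo first appears at level 2.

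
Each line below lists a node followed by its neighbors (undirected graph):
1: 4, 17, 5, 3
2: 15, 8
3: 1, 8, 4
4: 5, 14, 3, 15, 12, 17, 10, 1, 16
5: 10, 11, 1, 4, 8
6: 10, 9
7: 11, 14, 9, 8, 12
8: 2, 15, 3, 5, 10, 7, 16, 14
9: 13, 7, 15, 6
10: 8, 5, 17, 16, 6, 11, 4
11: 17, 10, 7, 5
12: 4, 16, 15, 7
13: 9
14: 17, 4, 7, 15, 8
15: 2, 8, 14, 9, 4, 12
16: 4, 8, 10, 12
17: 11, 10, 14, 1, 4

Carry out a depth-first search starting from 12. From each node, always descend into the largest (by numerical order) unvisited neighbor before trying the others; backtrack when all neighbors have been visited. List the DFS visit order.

Visit 12
12 → 16
16 → 10
10 → 17
17 → 14
14 → 15
15 → 9
9 → 13
9 → 7
7 → 11
11 → 5
5 → 8
8 → 3
3 → 4
4 → 1
8 → 2
9 → 6

12 → 16 → 10 → 17 → 14 → 15 → 9 → 13 → 7 → 11 → 5 → 8 → 3 → 4 → 1 → 2 → 6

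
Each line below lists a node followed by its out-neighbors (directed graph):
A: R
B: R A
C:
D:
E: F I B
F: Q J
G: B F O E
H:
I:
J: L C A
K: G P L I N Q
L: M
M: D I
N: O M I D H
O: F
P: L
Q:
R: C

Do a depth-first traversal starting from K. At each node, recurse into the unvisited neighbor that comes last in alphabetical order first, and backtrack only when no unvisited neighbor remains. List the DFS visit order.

Visit K
K → Q
K → P
P → L
L → M
M → I
M → D
K → N
N → O
O → F
F → J
J → C
J → A
A → R
N → H
K → G
G → E
E → B

K Q P L M I D N O F J C A R H G E B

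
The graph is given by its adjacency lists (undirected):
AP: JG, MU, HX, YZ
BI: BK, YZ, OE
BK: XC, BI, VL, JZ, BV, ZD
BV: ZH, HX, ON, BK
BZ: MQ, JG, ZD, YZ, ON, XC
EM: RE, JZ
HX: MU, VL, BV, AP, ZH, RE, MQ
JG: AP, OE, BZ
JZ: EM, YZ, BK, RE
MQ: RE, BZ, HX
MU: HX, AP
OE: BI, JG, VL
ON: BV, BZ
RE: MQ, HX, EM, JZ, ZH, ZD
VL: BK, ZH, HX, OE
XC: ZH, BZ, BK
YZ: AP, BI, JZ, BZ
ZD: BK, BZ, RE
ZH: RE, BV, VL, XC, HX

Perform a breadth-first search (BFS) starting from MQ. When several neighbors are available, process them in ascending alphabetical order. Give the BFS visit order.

MQ, BZ, HX, RE, JG, ON, XC, YZ, ZD, AP, BV, MU, VL, ZH, EM, JZ, OE, BK, BI

Visit MQ; enqueue BZ, HX, RE → queue [BZ, HX, RE]
Visit BZ; enqueue JG, ON, XC, YZ, ZD → queue [HX, RE, JG, ON, XC, YZ, ZD]
Visit HX; enqueue AP, BV, MU, VL, ZH → queue [RE, JG, ON, XC, YZ, ZD, AP, BV, MU, VL, ZH]
Visit RE; enqueue EM, JZ → queue [JG, ON, XC, YZ, ZD, AP, BV, MU, VL, ZH, EM, JZ]
Visit JG; enqueue OE → queue [ON, XC, YZ, ZD, AP, BV, MU, VL, ZH, EM, JZ, OE]
Visit ON → queue [XC, YZ, ZD, AP, BV, MU, VL, ZH, EM, JZ, OE]
Visit XC; enqueue BK → queue [YZ, ZD, AP, BV, MU, VL, ZH, EM, JZ, OE, BK]
Visit YZ; enqueue BI → queue [ZD, AP, BV, MU, VL, ZH, EM, JZ, OE, BK, BI]
Visit ZD → queue [AP, BV, MU, VL, ZH, EM, JZ, OE, BK, BI]
Visit AP → queue [BV, MU, VL, ZH, EM, JZ, OE, BK, BI]
Visit BV → queue [MU, VL, ZH, EM, JZ, OE, BK, BI]
Visit MU → queue [VL, ZH, EM, JZ, OE, BK, BI]
Visit VL → queue [ZH, EM, JZ, OE, BK, BI]
Visit ZH → queue [EM, JZ, OE, BK, BI]
Visit EM → queue [JZ, OE, BK, BI]
Visit JZ → queue [OE, BK, BI]
Visit OE → queue [BK, BI]
Visit BK → queue [BI]
Visit BI → queue []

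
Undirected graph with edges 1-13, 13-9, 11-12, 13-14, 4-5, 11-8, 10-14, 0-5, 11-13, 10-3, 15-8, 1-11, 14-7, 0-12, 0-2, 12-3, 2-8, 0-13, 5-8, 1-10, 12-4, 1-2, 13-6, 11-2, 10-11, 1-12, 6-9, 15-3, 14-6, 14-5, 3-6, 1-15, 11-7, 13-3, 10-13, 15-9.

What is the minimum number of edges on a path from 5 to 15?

Level 0: 5
Level 1: 0, 4, 8, 14
Level 2: 2, 6, 7, 10, 11, 12, 13, 15
Level 3: 1, 3, 9
15 first appears at level 2.

2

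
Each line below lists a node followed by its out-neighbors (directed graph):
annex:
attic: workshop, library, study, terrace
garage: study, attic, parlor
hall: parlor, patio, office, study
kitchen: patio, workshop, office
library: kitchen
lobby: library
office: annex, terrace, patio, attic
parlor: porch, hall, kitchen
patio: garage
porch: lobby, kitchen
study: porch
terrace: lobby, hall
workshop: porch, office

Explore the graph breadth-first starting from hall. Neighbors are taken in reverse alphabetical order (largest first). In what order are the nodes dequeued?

hall, study, patio, parlor, office, porch, garage, kitchen, terrace, attic, annex, lobby, workshop, library

Visit hall; enqueue study, patio, parlor, office → queue [study, patio, parlor, office]
Visit study; enqueue porch → queue [patio, parlor, office, porch]
Visit patio; enqueue garage → queue [parlor, office, porch, garage]
Visit parlor; enqueue kitchen → queue [office, porch, garage, kitchen]
Visit office; enqueue terrace, attic, annex → queue [porch, garage, kitchen, terrace, attic, annex]
Visit porch; enqueue lobby → queue [garage, kitchen, terrace, attic, annex, lobby]
Visit garage → queue [kitchen, terrace, attic, annex, lobby]
Visit kitchen; enqueue workshop → queue [terrace, attic, annex, lobby, workshop]
Visit terrace → queue [attic, annex, lobby, workshop]
Visit attic; enqueue library → queue [annex, lobby, workshop, library]
Visit annex → queue [lobby, workshop, library]
Visit lobby → queue [workshop, library]
Visit workshop → queue [library]
Visit library → queue []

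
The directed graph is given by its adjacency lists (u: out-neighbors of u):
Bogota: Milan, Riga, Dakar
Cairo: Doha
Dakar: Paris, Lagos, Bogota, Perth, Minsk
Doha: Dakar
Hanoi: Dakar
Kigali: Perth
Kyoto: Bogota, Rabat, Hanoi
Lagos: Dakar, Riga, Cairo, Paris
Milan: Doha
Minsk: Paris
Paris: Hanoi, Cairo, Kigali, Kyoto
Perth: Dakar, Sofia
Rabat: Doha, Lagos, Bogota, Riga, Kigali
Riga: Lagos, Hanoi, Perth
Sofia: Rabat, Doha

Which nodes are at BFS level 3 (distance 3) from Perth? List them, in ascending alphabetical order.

Cairo, Hanoi, Kigali, Kyoto, Milan, Riga

Level 0: Perth
Level 1: Dakar, Sofia
Level 2: Bogota, Doha, Lagos, Minsk, Paris, Rabat
Level 3: Cairo, Hanoi, Kigali, Kyoto, Milan, Riga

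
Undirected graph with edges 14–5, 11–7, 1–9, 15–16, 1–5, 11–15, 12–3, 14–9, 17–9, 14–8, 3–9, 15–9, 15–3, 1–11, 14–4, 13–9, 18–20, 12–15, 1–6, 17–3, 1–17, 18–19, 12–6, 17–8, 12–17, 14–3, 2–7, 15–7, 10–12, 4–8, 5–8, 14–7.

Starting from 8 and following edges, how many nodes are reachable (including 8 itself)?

17

BFS from 8 visits: 8, 4, 5, 14, 17, 1, 3, 7, 9, 12, 6, 11, 15, 2, 13, 10, 16
Reachable nodes: 17 of 20 total.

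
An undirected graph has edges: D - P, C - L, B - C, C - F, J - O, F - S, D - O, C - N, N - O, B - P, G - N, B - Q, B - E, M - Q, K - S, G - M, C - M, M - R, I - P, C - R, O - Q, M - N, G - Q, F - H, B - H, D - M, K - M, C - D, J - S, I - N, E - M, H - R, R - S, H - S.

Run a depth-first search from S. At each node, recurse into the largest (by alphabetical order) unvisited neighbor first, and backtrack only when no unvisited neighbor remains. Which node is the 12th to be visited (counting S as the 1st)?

F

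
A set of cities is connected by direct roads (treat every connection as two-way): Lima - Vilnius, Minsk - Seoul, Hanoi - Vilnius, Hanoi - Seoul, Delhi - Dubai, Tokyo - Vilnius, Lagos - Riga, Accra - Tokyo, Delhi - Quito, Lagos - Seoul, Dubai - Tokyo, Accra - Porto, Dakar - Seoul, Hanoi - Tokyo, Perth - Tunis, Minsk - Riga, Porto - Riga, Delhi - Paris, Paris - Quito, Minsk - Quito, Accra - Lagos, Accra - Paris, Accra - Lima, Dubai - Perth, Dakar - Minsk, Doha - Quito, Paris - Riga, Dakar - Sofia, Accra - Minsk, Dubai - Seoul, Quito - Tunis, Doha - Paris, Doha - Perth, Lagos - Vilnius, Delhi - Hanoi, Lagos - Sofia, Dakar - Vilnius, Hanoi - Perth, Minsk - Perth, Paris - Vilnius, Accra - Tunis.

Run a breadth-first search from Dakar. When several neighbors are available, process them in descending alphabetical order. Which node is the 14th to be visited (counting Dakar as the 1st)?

Visit Dakar; enqueue Vilnius, Sofia, Seoul, Minsk → queue [Vilnius, Sofia, Seoul, Minsk]
Visit Vilnius; enqueue Tokyo, Paris, Lima, Lagos, Hanoi → queue [Sofia, Seoul, Minsk, Tokyo, Paris, Lima, Lagos, Hanoi]
Visit Sofia → queue [Seoul, Minsk, Tokyo, Paris, Lima, Lagos, Hanoi]
Visit Seoul; enqueue Dubai → queue [Minsk, Tokyo, Paris, Lima, Lagos, Hanoi, Dubai]
Visit Minsk; enqueue Riga, Quito, Perth, Accra → queue [Tokyo, Paris, Lima, Lagos, Hanoi, Dubai, Riga, Quito, Perth, Accra]
Visit Tokyo → queue [Paris, Lima, Lagos, Hanoi, Dubai, Riga, Quito, Perth, Accra]
Visit Paris; enqueue Doha, Delhi → queue [Lima, Lagos, Hanoi, Dubai, Riga, Quito, Perth, Accra, Doha, Delhi]
Visit Lima → queue [Lagos, Hanoi, Dubai, Riga, Quito, Perth, Accra, Doha, Delhi]
Visit Lagos → queue [Hanoi, Dubai, Riga, Quito, Perth, Accra, Doha, Delhi]
Visit Hanoi → queue [Dubai, Riga, Quito, Perth, Accra, Doha, Delhi]
Visit Dubai → queue [Riga, Quito, Perth, Accra, Doha, Delhi]
Visit Riga; enqueue Porto → queue [Quito, Perth, Accra, Doha, Delhi, Porto]
Visit Quito; enqueue Tunis → queue [Perth, Accra, Doha, Delhi, Porto, Tunis]
Visit Perth → queue [Accra, Doha, Delhi, Porto, Tunis]
Visit Accra → queue [Doha, Delhi, Porto, Tunis]
Visit Doha → queue [Delhi, Porto, Tunis]
Visit Delhi → queue [Porto, Tunis]
Visit Porto → queue [Tunis]
Visit Tunis → queue []

Visit order: Dakar, Vilnius, Sofia, Seoul, Minsk, Tokyo, Paris, Lima, Lagos, Hanoi, Dubai, Riga, Quito, Perth, Accra, Doha, Delhi, Porto, Tunis

Perth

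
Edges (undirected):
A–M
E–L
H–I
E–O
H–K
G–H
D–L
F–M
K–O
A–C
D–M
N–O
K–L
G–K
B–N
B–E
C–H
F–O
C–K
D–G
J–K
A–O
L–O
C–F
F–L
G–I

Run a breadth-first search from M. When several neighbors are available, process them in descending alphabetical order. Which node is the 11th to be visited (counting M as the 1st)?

Visit M; enqueue F, D, A → queue [F, D, A]
Visit F; enqueue O, L, C → queue [D, A, O, L, C]
Visit D; enqueue G → queue [A, O, L, C, G]
Visit A → queue [O, L, C, G]
Visit O; enqueue N, K, E → queue [L, C, G, N, K, E]
Visit L → queue [C, G, N, K, E]
Visit C; enqueue H → queue [G, N, K, E, H]
Visit G; enqueue I → queue [N, K, E, H, I]
Visit N; enqueue B → queue [K, E, H, I, B]
Visit K; enqueue J → queue [E, H, I, B, J]
Visit E → queue [H, I, B, J]
Visit H → queue [I, B, J]
Visit I → queue [B, J]
Visit B → queue [J]
Visit J → queue []

Visit order: M, F, D, A, O, L, C, G, N, K, E, H, I, B, J

E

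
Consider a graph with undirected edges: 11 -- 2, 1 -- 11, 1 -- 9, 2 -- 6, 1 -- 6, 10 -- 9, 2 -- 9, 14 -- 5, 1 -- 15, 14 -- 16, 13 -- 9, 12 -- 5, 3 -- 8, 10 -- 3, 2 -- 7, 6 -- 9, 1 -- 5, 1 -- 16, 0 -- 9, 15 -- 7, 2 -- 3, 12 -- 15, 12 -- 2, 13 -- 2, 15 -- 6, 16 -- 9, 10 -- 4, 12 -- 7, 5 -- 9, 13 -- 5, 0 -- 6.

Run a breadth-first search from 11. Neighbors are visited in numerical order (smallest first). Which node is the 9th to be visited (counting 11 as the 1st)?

Visit 11; enqueue 1, 2 → queue [1, 2]
Visit 1; enqueue 5, 6, 9, 15, 16 → queue [2, 5, 6, 9, 15, 16]
Visit 2; enqueue 3, 7, 12, 13 → queue [5, 6, 9, 15, 16, 3, 7, 12, 13]
Visit 5; enqueue 14 → queue [6, 9, 15, 16, 3, 7, 12, 13, 14]
Visit 6; enqueue 0 → queue [9, 15, 16, 3, 7, 12, 13, 14, 0]
Visit 9; enqueue 10 → queue [15, 16, 3, 7, 12, 13, 14, 0, 10]
Visit 15 → queue [16, 3, 7, 12, 13, 14, 0, 10]
Visit 16 → queue [3, 7, 12, 13, 14, 0, 10]
Visit 3; enqueue 8 → queue [7, 12, 13, 14, 0, 10, 8]
Visit 7 → queue [12, 13, 14, 0, 10, 8]
Visit 12 → queue [13, 14, 0, 10, 8]
Visit 13 → queue [14, 0, 10, 8]
Visit 14 → queue [0, 10, 8]
Visit 0 → queue [10, 8]
Visit 10; enqueue 4 → queue [8, 4]
Visit 8 → queue [4]
Visit 4 → queue []

Visit order: 11, 1, 2, 5, 6, 9, 15, 16, 3, 7, 12, 13, 14, 0, 10, 8, 4

3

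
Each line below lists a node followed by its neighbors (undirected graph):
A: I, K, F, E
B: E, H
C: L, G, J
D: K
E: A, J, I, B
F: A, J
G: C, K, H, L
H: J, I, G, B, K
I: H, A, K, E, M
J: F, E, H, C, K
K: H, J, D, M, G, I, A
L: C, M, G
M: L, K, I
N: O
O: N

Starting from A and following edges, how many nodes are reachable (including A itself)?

13

BFS from A visits: A, I, K, F, E, H, M, J, D, G, B, L, C
Reachable nodes: 13 of 15 total.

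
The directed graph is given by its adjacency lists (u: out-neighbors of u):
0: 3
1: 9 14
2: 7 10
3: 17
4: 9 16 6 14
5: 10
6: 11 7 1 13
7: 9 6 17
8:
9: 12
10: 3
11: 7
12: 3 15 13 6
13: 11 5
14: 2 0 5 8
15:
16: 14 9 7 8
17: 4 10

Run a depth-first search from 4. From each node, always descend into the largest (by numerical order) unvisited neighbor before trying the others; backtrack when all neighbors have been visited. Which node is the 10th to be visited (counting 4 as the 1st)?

Visit 4
4 → 16
16 → 14
14 → 8
14 → 5
5 → 10
10 → 3
3 → 17
14 → 2
2 → 7
7 → 9
9 → 12
12 → 15
12 → 13
13 → 11
12 → 6
6 → 1
14 → 0

Visit order: 4, 16, 14, 8, 5, 10, 3, 17, 2, 7, 9, 12, 15, 13, 11, 6, 1, 0

7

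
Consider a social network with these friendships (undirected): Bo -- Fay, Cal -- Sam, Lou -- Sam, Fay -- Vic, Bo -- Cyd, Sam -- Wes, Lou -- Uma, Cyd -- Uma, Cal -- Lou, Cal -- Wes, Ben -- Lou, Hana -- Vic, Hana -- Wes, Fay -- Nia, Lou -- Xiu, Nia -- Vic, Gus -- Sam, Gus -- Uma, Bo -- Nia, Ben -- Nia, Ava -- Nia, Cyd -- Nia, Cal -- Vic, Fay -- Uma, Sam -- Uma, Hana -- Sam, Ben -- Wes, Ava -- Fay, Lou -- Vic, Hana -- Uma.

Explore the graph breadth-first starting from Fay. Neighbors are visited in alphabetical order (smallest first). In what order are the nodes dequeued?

Visit Fay; enqueue Ava, Bo, Nia, Uma, Vic → queue [Ava, Bo, Nia, Uma, Vic]
Visit Ava → queue [Bo, Nia, Uma, Vic]
Visit Bo; enqueue Cyd → queue [Nia, Uma, Vic, Cyd]
Visit Nia; enqueue Ben → queue [Uma, Vic, Cyd, Ben]
Visit Uma; enqueue Gus, Hana, Lou, Sam → queue [Vic, Cyd, Ben, Gus, Hana, Lou, Sam]
Visit Vic; enqueue Cal → queue [Cyd, Ben, Gus, Hana, Lou, Sam, Cal]
Visit Cyd → queue [Ben, Gus, Hana, Lou, Sam, Cal]
Visit Ben; enqueue Wes → queue [Gus, Hana, Lou, Sam, Cal, Wes]
Visit Gus → queue [Hana, Lou, Sam, Cal, Wes]
Visit Hana → queue [Lou, Sam, Cal, Wes]
Visit Lou; enqueue Xiu → queue [Sam, Cal, Wes, Xiu]
Visit Sam → queue [Cal, Wes, Xiu]
Visit Cal → queue [Wes, Xiu]
Visit Wes → queue [Xiu]
Visit Xiu → queue []

Fay → Ava → Bo → Nia → Uma → Vic → Cyd → Ben → Gus → Hana → Lou → Sam → Cal → Wes → Xiu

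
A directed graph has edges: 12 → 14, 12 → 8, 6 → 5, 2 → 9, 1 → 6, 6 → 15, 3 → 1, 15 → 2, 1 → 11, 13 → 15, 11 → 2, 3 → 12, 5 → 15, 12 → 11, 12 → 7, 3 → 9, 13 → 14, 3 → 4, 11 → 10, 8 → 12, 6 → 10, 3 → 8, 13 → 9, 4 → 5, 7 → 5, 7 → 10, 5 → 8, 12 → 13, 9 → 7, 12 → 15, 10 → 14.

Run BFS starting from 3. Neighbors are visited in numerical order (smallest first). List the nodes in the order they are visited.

Visit 3; enqueue 1, 4, 8, 9, 12 → queue [1, 4, 8, 9, 12]
Visit 1; enqueue 6, 11 → queue [4, 8, 9, 12, 6, 11]
Visit 4; enqueue 5 → queue [8, 9, 12, 6, 11, 5]
Visit 8 → queue [9, 12, 6, 11, 5]
Visit 9; enqueue 7 → queue [12, 6, 11, 5, 7]
Visit 12; enqueue 13, 14, 15 → queue [6, 11, 5, 7, 13, 14, 15]
Visit 6; enqueue 10 → queue [11, 5, 7, 13, 14, 15, 10]
Visit 11; enqueue 2 → queue [5, 7, 13, 14, 15, 10, 2]
Visit 5 → queue [7, 13, 14, 15, 10, 2]
Visit 7 → queue [13, 14, 15, 10, 2]
Visit 13 → queue [14, 15, 10, 2]
Visit 14 → queue [15, 10, 2]
Visit 15 → queue [10, 2]
Visit 10 → queue [2]
Visit 2 → queue []

3, 1, 4, 8, 9, 12, 6, 11, 5, 7, 13, 14, 15, 10, 2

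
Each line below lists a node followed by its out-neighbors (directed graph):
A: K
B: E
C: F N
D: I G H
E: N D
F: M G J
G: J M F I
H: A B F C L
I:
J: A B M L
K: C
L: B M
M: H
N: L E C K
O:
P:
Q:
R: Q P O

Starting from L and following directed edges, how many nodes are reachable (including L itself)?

BFS from L visits: L, B, M, E, H, D, N, A, C, F, G, I, K, J
Reachable nodes: 14 of 18 total.

14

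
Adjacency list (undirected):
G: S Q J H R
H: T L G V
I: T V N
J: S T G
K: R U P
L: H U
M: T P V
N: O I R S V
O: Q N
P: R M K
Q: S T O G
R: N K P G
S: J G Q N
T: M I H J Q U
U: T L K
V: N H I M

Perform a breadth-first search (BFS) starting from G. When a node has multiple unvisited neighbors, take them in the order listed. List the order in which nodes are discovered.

Visit G; enqueue S, Q, J, H, R → queue [S, Q, J, H, R]
Visit S; enqueue N → queue [Q, J, H, R, N]
Visit Q; enqueue T, O → queue [J, H, R, N, T, O]
Visit J → queue [H, R, N, T, O]
Visit H; enqueue L, V → queue [R, N, T, O, L, V]
Visit R; enqueue K, P → queue [N, T, O, L, V, K, P]
Visit N; enqueue I → queue [T, O, L, V, K, P, I]
Visit T; enqueue M, U → queue [O, L, V, K, P, I, M, U]
Visit O → queue [L, V, K, P, I, M, U]
Visit L → queue [V, K, P, I, M, U]
Visit V → queue [K, P, I, M, U]
Visit K → queue [P, I, M, U]
Visit P → queue [I, M, U]
Visit I → queue [M, U]
Visit M → queue [U]
Visit U → queue []

G, S, Q, J, H, R, N, T, O, L, V, K, P, I, M, U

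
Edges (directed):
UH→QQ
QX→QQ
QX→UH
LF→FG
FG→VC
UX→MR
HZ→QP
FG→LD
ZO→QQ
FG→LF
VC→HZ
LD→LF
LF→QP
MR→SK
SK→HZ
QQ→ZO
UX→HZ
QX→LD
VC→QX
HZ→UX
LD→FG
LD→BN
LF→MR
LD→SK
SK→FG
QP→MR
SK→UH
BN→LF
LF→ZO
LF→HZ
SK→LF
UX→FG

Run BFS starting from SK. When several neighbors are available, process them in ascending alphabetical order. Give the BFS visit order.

Visit SK; enqueue FG, HZ, LF, UH → queue [FG, HZ, LF, UH]
Visit FG; enqueue LD, VC → queue [HZ, LF, UH, LD, VC]
Visit HZ; enqueue QP, UX → queue [LF, UH, LD, VC, QP, UX]
Visit LF; enqueue MR, ZO → queue [UH, LD, VC, QP, UX, MR, ZO]
Visit UH; enqueue QQ → queue [LD, VC, QP, UX, MR, ZO, QQ]
Visit LD; enqueue BN → queue [VC, QP, UX, MR, ZO, QQ, BN]
Visit VC; enqueue QX → queue [QP, UX, MR, ZO, QQ, BN, QX]
Visit QP → queue [UX, MR, ZO, QQ, BN, QX]
Visit UX → queue [MR, ZO, QQ, BN, QX]
Visit MR → queue [ZO, QQ, BN, QX]
Visit ZO → queue [QQ, BN, QX]
Visit QQ → queue [BN, QX]
Visit BN → queue [QX]
Visit QX → queue []

SK, FG, HZ, LF, UH, LD, VC, QP, UX, MR, ZO, QQ, BN, QX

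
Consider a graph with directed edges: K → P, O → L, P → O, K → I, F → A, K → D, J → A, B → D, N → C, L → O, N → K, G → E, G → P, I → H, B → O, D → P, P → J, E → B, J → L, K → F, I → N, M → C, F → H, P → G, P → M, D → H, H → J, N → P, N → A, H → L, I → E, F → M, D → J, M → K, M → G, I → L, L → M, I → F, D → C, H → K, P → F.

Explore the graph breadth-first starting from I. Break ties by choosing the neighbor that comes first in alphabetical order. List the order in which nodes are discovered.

Visit I; enqueue E, F, H, L, N → queue [E, F, H, L, N]
Visit E; enqueue B → queue [F, H, L, N, B]
Visit F; enqueue A, M → queue [H, L, N, B, A, M]
Visit H; enqueue J, K → queue [L, N, B, A, M, J, K]
Visit L; enqueue O → queue [N, B, A, M, J, K, O]
Visit N; enqueue C, P → queue [B, A, M, J, K, O, C, P]
Visit B; enqueue D → queue [A, M, J, K, O, C, P, D]
Visit A → queue [M, J, K, O, C, P, D]
Visit M; enqueue G → queue [J, K, O, C, P, D, G]
Visit J → queue [K, O, C, P, D, G]
Visit K → queue [O, C, P, D, G]
Visit O → queue [C, P, D, G]
Visit C → queue [P, D, G]
Visit P → queue [D, G]
Visit D → queue [G]
Visit G → queue []

I, E, F, H, L, N, B, A, M, J, K, O, C, P, D, G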